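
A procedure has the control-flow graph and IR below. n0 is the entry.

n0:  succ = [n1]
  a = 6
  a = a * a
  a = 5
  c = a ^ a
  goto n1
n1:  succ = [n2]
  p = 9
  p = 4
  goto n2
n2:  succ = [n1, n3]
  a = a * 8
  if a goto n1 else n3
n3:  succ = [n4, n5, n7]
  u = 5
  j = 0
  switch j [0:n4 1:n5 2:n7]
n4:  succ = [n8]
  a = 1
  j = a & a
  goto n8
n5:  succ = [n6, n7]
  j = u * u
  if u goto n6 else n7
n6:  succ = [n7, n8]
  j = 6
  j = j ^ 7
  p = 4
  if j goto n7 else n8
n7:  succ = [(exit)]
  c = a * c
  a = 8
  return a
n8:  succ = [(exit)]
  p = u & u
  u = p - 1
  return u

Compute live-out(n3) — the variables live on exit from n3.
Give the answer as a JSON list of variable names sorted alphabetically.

Per-block:
  n0 def {a,c} use ∅
  n1 def {p} use ∅
  n2 def {a} use {a}
  n3 def {j,u} use ∅
  n4 def {a,j} use ∅
  n5 def {j} use {u}
  n6 def {j,p} use ∅
  n7 def {a,c} use {a,c}
  n8 def {p,u} use {u}

Backward fixpoint:
  live n0: ∅→{a,c}
  live n1: {a,c}→{a,c}
  live n2: {a,c}→{a,c}
  live n3: {a,c}→{a,c,u}
  live n4: {u}→{u}
  live n5: {a,c,u}→{a,c,u}
  live n6: {a,c,u}→{a,c,u}
  live n7: {a,c}→∅
  live n8: {u}→∅

live-out(n3) = ["a", "c", "u"]

Answer: ["a", "c", "u"]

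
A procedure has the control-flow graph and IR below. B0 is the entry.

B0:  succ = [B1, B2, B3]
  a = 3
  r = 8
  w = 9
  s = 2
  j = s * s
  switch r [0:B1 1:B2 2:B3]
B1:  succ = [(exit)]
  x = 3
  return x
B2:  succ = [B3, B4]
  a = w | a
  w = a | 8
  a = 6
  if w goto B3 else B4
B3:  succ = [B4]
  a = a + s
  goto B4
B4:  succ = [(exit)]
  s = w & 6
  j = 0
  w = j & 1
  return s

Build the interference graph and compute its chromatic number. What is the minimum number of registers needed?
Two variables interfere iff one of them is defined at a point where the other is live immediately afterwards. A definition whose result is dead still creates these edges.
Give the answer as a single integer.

Per-block:
  B0: def={a,j,r,s,w} ue=∅
  B1: def={x} ue=∅
  B2: def={a,w} ue={a,w}
  B3: def={a} ue={a,s}
  B4: def={j,s,w} ue={w}

Backward fixpoint:
  B0 li=∅ lo={a,s,w}
  B1 li=∅ lo=∅
  B2 li={a,s,w} lo={a,s,w}
  B3 li={a,s,w} lo={w}
  B4 li={w} lo=∅

Interference:
  a↔{j,r,s,w}
  j↔{a,r,s,w}
  r↔{a,j,s,w}
  s↔{a,j,r,w}
  w↔{a,j,r,s}
  x↔∅

Colouring:
  clique {a,j,r,s,w} ⇒ need ≥ 5
  assign a→c0 j→c1 r→c2 s→c3 w→c4 x→c0 — no edge inside a register ⇒ χ ≤ 5
  χ = 5

Answer: 5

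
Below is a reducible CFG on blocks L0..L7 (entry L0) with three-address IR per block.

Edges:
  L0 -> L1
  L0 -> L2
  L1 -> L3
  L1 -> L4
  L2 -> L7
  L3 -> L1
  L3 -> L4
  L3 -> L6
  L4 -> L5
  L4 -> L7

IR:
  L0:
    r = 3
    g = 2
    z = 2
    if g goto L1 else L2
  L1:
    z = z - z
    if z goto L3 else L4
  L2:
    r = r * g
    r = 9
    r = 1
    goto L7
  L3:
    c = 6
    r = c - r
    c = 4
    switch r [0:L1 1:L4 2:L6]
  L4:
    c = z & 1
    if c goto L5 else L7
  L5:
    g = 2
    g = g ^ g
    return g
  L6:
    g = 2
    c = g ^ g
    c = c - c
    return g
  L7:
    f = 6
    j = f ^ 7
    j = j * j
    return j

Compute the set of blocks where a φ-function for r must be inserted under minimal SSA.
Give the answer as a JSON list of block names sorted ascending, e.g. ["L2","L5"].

Answer: ["L1", "L4", "L7"]

Working:
idom tree: L1←L0 L2←L0 L3←L1 L4←L1 L5←L4 L6←L3 L7←L0
Dom∩ at merges:
  L1: preds {L0,L3}: {L0} ∩ {L0,L1,L3} = {L0}; idom=L0
  L4: preds {L1,L3}: {L0,L1} ∩ {L0,L1,L3} = {L0,L1}; idom=L1
  L7: preds {L2,L4}: {L0,L2} ∩ {L0,L1,L4} = {L0}; idom=L0

DF walk-up:
  L1←L0: walk · to L0
  L1←L3: walk L3→L1 to L0
  L4←L1: walk · to L1
  L4←L3: walk L3 to L1
  L7←L2: walk L2 to L0
  L7←L4: walk L4→L1 to L0
  DF(L0)=∅
  DF(L1)={L1,L7}
  DF(L2)={L7}
  DF(L3)={L1,L4}
  DF(L4)={L7}
  DF(L5)=∅
  DF(L6)=∅
  DF(L7)=∅

φ for r: defs {L0,L2,L3}
  DF⁺ = {L1,L4,L7}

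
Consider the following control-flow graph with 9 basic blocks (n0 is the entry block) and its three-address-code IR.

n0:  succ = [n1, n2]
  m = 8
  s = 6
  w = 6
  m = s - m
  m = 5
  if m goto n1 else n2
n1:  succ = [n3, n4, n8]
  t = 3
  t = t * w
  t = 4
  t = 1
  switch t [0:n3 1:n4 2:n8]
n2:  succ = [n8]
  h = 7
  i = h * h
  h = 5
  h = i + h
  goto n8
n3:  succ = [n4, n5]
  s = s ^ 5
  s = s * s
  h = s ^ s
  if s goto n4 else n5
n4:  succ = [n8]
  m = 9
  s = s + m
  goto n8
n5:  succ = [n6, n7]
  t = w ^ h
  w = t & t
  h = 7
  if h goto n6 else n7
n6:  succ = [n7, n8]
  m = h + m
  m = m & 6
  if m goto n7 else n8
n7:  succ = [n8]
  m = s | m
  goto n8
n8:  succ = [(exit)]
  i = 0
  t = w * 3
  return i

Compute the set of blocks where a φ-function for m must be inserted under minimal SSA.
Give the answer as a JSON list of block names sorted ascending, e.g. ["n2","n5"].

Answer: ["n7", "n8"]

Analysis:
idom tree: n1←n0 n2←n0 n3←n1 n4←n1 n5←n3 n6←n5 n7←n5 n8←n0
Dom at joins:
  n4: preds {n1,n3}: {n0,n1} ∩ {n0,n1,n3} = {n0,n1}; idom=n1
  n7: preds {n5,n6}: {n0,n1,n3,n5} ∩ {n0,n1,n3,n5,n6} = {n0,n1,n3,n5}; idom=n5
  n8: preds {n1,n2,n4,n6,n7}: {n0,n1} ∩ {n0,n2} ∩ {n0,n1,n4} ∩ {n0,n1,n3,n5,n6} ∩ {n0,n1,n3,n5,n7} = {n0}; idom=n0

Frontier:
  join n4 pred n1: · stop@n1
  join n4 pred n3: n3 stop@n1
  join n7 pred n5: · stop@n5
  join n7 pred n6: n6 stop@n5
  join n8 pred n1: n1 stop@n0
  join n8 pred n2: n2 stop@n0
  join n8 pred n4: n4→n1 stop@n0
  join n8 pred n6: n6→n5→n3→n1 stop@n0
  join n8 pred n7: n7→n5→n3→n1 stop@n0
  n0: DF=∅
  n1: DF={n8}
  n2: DF={n8}
  n3: DF={n4,n8}
  n4: DF={n8}
  n5: DF={n8}
  n6: DF={n7,n8}
  n7: DF={n8}
  n8: DF=∅

φ for m: defs {n0,n4,n6,n7}
  DF⁺ = {n7,n8}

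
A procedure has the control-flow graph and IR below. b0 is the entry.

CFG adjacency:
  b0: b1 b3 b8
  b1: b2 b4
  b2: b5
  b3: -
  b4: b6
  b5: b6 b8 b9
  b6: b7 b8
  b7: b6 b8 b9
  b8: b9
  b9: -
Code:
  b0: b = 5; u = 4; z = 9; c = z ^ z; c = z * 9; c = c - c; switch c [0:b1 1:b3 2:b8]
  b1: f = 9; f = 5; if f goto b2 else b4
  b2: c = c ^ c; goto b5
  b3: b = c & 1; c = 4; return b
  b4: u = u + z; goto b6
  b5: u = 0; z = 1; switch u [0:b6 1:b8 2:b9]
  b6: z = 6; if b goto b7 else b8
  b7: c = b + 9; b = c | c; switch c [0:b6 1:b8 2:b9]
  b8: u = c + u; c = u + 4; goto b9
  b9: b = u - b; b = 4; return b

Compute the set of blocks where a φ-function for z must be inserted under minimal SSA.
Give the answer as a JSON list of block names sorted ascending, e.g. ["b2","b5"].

idom tree: b1←b0 b2←b1 b3←b0 b4←b1 b5←b2 b6←b1 b7←b6 b8←b0 b9←b0
Dom at joins:
  b6: preds {b4,b5,b7}: {b0,b1,b4} ∩ {b0,b1,b2,b5} ∩ {b0,b1,b6,b7} = {b0,b1}; idom=b1
  b8: preds {b0,b5,b6,b7}: {b0} ∩ {b0,b1,b2,b5} ∩ {b0,b1,b6} ∩ {b0,b1,b6,b7} = {b0}; idom=b0
  b9: preds {b5,b7,b8}: {b0,b1,b2,b5} ∩ {b0,b1,b6,b7} ∩ {b0,b8} = {b0}; idom=b0

Frontier:
  join b6 pred b4: b4 stop@b1
  join b6 pred b5: b5→b2 stop@b1
  join b6 pred b7: b7→b6 stop@b1
  join b8 pred b0: · stop@b0
  join b8 pred b5: b5→b2→b1 stop@b0
  join b8 pred b6: b6→b1 stop@b0
  join b8 pred b7: b7→b6→b1 stop@b0
  join b9 pred b5: b5→b2→b1 stop@b0
  join b9 pred b7: b7→b6→b1 stop@b0
  join b9 pred b8: b8 stop@b0
  b0 → ∅
  b1 → {b8,b9}
  b2 → {b6,b8,b9}
  b3 → ∅
  b4 → {b6}
  b5 → {b6,b8,b9}
  b6 → {b6,b8,b9}
  b7 → {b6,b8,b9}
  b8 → {b9}
  b9 → ∅

φ for z: defs {b0,b5,b6}
  DF⁺ = {b6,b8,b9}

Answer: ["b6", "b8", "b9"]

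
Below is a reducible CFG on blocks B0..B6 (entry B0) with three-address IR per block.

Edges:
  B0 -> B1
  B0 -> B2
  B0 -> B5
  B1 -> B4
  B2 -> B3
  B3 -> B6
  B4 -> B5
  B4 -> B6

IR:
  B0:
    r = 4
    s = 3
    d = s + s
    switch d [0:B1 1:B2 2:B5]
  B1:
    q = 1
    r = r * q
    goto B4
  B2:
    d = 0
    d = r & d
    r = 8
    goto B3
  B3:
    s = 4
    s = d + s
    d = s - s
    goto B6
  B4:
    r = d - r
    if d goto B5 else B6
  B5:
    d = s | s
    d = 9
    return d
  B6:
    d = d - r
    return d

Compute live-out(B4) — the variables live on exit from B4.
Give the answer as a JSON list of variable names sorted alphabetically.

Block summaries:
  B0: def={d,r,s} ue=∅
  B1: def={q,r} ue={r}
  B2: def={d,r} ue={r}
  B3: def={d,s} ue={d}
  B4: def={r} ue={d,r}
  B5: def={d} ue={s}
  B6: def={d} ue={d,r}

Liveness:
  live B0: ∅→{d,r,s}
  live B1: {d,r,s}→{d,r,s}
  live B2: {r}→{d,r}
  live B3: {d,r}→{d,r}
  live B4: {d,r,s}→{d,r,s}
  live B5: {s}→∅
  live B6: {d,r}→∅

live-out(B4) = ["d", "r", "s"]

Answer: ["d", "r", "s"]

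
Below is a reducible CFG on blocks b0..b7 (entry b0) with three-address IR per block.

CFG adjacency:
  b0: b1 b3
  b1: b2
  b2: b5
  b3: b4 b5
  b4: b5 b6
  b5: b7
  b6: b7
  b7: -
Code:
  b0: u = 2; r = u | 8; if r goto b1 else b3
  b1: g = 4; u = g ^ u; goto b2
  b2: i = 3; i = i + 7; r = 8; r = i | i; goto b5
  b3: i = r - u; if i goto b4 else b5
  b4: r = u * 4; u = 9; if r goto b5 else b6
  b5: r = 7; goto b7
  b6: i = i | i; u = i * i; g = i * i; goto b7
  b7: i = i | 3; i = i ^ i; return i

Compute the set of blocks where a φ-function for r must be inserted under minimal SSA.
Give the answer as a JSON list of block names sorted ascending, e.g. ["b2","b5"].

Answer: ["b5", "b7"]

Working:
idom tree: b1←b0 b2←b1 b3←b0 b4←b3 b5←b0 b6←b4 b7←b0
Dom∩ at merges:
  b5: preds {b2,b3,b4}: {b0,b1,b2} ∩ {b0,b3} ∩ {b0,b3,b4} = {b0}; idom=b0
  b7: preds {b5,b6}: {b0,b5} ∩ {b0,b3,b4,b6} = {b0}; idom=b0

DF derivation:
  join b5 pred b2: b2→b1 stop@b0
  join b5 pred b3: b3 stop@b0
  join b5 pred b4: b4→b3 stop@b0
  join b7 pred b5: b5 stop@b0
  join b7 pred b6: b6→b4→b3 stop@b0
  DF(b0)=∅
  DF(b1)={b5}
  DF(b2)={b5}
  DF(b3)={b5,b7}
  DF(b4)={b5,b7}
  DF(b5)={b7}
  DF(b6)={b7}
  DF(b7)=∅

φ for r: defs {b0,b2,b4,b5}
  DF⁺ = {b5,b7}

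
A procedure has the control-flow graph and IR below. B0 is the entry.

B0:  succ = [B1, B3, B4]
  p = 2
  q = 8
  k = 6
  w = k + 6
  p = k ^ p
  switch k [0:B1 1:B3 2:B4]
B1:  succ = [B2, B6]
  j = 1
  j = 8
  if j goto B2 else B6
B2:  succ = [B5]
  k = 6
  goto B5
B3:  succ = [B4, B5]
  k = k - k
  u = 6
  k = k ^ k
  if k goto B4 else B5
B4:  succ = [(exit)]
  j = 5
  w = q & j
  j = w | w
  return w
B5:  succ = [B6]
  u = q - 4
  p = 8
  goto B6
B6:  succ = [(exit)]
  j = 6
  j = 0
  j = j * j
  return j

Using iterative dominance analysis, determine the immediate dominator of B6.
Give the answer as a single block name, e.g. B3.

Answer: B0

Working:
idom tree: B1←B0 B2←B1 B3←B0 B4←B0 B5←B0 B6←B0
Join-block Dom:
  B4: preds {B0,B3}: {B0} ∩ {B0,B3} = {B0}; idom=B0
  B5: preds {B2,B3}: {B0,B1,B2} ∩ {B0,B3} = {B0}; idom=B0
  B6: preds {B1,B5}: {B0,B1} ∩ {B0,B5} = {B0}; idom=B0

idom(B6) = B0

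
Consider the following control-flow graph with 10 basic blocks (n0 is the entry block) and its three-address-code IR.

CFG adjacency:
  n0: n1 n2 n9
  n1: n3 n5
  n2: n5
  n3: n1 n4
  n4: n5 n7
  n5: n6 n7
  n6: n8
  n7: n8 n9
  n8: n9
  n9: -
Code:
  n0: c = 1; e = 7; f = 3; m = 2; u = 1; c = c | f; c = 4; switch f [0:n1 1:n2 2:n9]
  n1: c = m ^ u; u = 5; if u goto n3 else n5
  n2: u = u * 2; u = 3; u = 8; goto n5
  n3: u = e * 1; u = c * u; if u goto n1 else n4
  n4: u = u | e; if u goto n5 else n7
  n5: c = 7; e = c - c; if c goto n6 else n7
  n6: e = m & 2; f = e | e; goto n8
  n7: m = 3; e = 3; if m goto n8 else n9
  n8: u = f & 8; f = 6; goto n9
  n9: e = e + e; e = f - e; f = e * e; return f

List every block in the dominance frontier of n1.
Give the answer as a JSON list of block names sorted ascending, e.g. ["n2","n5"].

Answer: ["n1", "n5", "n7"]

Analysis:
idom tree: n1←n0 n2←n0 n3←n1 n4←n3 n5←n0 n6←n5 n7←n0 n8←n0 n9←n0
Dom∩ at merges:
  n1: preds {n0,n3}: {n0} ∩ {n0,n1,n3} = {n0}; idom=n0
  n5: preds {n1,n2,n4}: {n0,n1} ∩ {n0,n2} ∩ {n0,n1,n3,n4} = {n0}; idom=n0
  n7: preds {n4,n5}: {n0,n1,n3,n4} ∩ {n0,n5} = {n0}; idom=n0
  n8: preds {n6,n7}: {n0,n5,n6} ∩ {n0,n7} = {n0}; idom=n0
  n9: preds {n0,n7,n8}: {n0} ∩ {n0,n7} ∩ {n0,n8} = {n0}; idom=n0

DF derivation:
  n1←n0: walk · to n0
  n1←n3: walk n3→n1 to n0
  n5←n1: walk n1 to n0
  n5←n2: walk n2 to n0
  n5←n4: walk n4→n3→n1 to n0
  n7←n4: walk n4→n3→n1 to n0
  n7←n5: walk n5 to n0
  n8←n6: walk n6→n5 to n0
  n8←n7: walk n7 to n0
  n9←n0: walk · to n0
  n9←n7: walk n7 to n0
  n9←n8: walk n8 to n0
  n0 → ∅
  n1 → {n1,n5,n7}
  n2 → {n5}
  n3 → {n1,n5,n7}
  n4 → {n5,n7}
  n5 → {n7,n8}
  n6 → {n8}
  n7 → {n8,n9}
  n8 → {n9}
  n9 → ∅

DF(n1) = ["n1", "n5", "n7"]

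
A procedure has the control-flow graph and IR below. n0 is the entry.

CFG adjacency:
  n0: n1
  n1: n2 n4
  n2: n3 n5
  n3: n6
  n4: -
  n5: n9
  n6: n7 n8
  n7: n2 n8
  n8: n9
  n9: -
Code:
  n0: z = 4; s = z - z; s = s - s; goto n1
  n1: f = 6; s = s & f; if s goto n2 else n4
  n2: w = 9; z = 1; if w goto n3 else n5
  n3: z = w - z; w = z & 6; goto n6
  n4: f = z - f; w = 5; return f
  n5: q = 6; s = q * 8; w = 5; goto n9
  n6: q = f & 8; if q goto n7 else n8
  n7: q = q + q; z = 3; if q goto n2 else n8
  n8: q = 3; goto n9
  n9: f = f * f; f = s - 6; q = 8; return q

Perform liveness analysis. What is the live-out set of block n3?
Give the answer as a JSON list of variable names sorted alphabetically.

Block summaries:
  n0: {s,z} / ∅
  n1: {f,s} / {s}
  n2: {w,z} / ∅
  n3: {w,z} / {w,z}
  n4: {f,w} / {f,z}
  n5: {q,s,w} / ∅
  n6: {q} / {f}
  n7: {q,z} / {q}
  n8: {q} / ∅
  n9: {f,q} / {f,s}

Live sets:
  live n0: ∅→{s,z}
  live n1: {s,z}→{f,s,z}
  live n2: {f,s}→{f,s,w,z}
  live n3: {f,s,w,z}→{f,s}
  live n4: {f,z}→∅
  live n5: {f}→{f,s}
  live n6: {f,s}→{f,q,s}
  live n7: {f,q,s}→{f,s}
  live n8: {f,s}→{f,s}
  live n9: {f,s}→∅

live-out(n3) = ["f", "s"]

Answer: ["f", "s"]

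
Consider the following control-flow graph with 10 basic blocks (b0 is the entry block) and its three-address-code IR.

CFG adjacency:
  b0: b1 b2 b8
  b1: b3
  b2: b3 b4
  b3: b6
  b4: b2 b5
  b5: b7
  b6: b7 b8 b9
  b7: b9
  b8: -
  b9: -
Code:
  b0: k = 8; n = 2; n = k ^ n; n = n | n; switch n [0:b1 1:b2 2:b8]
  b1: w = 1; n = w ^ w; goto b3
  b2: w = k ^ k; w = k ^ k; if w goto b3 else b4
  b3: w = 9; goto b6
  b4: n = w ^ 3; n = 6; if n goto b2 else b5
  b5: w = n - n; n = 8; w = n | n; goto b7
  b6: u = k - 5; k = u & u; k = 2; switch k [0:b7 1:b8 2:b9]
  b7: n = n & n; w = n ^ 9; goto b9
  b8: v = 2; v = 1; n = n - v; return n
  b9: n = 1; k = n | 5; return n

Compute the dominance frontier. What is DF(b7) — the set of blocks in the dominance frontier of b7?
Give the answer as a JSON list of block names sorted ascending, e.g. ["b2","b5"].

idom tree: b1←b0 b2←b0 b3←b0 b4←b2 b5←b4 b6←b3 b7←b0 b8←b0 b9←b0
Join-block Dom:
  b2: preds {b0,b4}: {b0} ∩ {b0,b2,b4} = {b0}; idom=b0
  b3: preds {b1,b2}: {b0,b1} ∩ {b0,b2} = {b0}; idom=b0
  b7: preds {b5,b6}: {b0,b2,b4,b5} ∩ {b0,b3,b6} = {b0}; idom=b0
  b8: preds {b0,b6}: {b0} ∩ {b0,b3,b6} = {b0}; idom=b0
  b9: preds {b6,b7}: {b0,b3,b6} ∩ {b0,b7} = {b0}; idom=b0

DF derivation:
  join b2 pred b0: · stop@b0
  join b2 pred b4: b4→b2 stop@b0
  join b3 pred b1: b1 stop@b0
  join b3 pred b2: b2 stop@b0
  join b7 pred b5: b5→b4→b2 stop@b0
  join b7 pred b6: b6→b3 stop@b0
  join b8 pred b0: · stop@b0
  join b8 pred b6: b6→b3 stop@b0
  join b9 pred b6: b6→b3 stop@b0
  join b9 pred b7: b7 stop@b0
  DF(b0)=∅
  DF(b1)={b3}
  DF(b2)={b2,b3,b7}
  DF(b3)={b7,b8,b9}
  DF(b4)={b2,b7}
  DF(b5)={b7}
  DF(b6)={b7,b8,b9}
  DF(b7)={b9}
  DF(b8)=∅
  DF(b9)=∅

DF(b7) = ["b9"]

Answer: ["b9"]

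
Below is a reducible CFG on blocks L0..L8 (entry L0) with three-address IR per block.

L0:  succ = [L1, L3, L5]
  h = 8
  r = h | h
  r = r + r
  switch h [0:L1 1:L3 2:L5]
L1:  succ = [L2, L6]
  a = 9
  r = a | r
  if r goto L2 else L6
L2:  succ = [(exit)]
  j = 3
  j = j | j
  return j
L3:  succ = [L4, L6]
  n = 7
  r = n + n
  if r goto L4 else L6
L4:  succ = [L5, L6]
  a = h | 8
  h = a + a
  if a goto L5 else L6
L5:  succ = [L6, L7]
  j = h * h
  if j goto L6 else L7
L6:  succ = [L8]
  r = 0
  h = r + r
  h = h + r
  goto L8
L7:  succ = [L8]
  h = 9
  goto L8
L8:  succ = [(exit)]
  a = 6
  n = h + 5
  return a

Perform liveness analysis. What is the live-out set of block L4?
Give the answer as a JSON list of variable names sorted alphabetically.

Block summaries:
  L0 def {h,r} use ∅
  L1 def {a,r} use {r}
  L2 def {j} use ∅
  L3 def {n,r} use ∅
  L4 def {a,h} use {h}
  L5 def {j} use {h}
  L6 def {h,r} use ∅
  L7 def {h} use ∅
  L8 def {a,n} use {h}

Backward fixpoint:
  L0 li=∅ lo={h,r}
  L1 li={r} lo=∅
  L2 li=∅ lo=∅
  L3 li={h} lo={h}
  L4 li={h} lo={h}
  L5 li={h} lo=∅
  L6 li=∅ lo={h}
  L7 li=∅ lo={h}
  L8 li={h} lo=∅

live-out(L4) = ["h"]

Answer: ["h"]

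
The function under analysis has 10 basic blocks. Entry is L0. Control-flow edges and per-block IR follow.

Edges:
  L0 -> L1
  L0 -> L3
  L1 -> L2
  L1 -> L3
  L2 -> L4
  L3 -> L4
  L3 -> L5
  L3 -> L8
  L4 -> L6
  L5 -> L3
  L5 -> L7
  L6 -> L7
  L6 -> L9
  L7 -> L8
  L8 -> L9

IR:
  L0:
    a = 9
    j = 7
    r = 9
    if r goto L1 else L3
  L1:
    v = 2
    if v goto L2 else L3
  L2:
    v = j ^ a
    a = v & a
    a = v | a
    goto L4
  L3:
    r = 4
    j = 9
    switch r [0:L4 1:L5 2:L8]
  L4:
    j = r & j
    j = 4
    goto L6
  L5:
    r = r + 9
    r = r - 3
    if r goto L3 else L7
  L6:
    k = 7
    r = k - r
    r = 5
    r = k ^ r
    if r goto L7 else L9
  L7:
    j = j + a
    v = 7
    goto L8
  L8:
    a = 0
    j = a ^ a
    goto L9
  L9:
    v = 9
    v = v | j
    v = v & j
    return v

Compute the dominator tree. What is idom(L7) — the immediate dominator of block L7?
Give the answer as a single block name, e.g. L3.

Answer: L0

Analysis:
idom tree: L1←L0 L2←L1 L3←L0 L4←L0 L5←L3 L6←L4 L7←L0 L8←L0 L9←L0
Join-block Dom:
  L3: preds {L0,L1,L5}: {L0} ∩ {L0,L1} ∩ {L0,L3,L5} = {L0}; idom=L0
  L4: preds {L2,L3}: {L0,L1,L2} ∩ {L0,L3} = {L0}; idom=L0
  L7: preds {L5,L6}: {L0,L3,L5} ∩ {L0,L4,L6} = {L0}; idom=L0
  L8: preds {L3,L7}: {L0,L3} ∩ {L0,L7} = {L0}; idom=L0
  L9: preds {L6,L8}: {L0,L4,L6} ∩ {L0,L8} = {L0}; idom=L0

idom(L7) = L0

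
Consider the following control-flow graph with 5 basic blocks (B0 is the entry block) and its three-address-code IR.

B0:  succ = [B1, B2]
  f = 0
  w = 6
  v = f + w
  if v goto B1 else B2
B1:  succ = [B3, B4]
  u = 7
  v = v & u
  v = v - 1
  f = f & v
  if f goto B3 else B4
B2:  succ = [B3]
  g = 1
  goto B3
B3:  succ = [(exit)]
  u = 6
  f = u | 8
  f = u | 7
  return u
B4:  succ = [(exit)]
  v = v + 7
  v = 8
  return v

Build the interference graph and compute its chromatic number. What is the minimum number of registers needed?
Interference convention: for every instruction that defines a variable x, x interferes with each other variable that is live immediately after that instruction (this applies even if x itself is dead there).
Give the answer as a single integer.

Answer: 3

Analysis:
Block summaries:
  B0: def={f,v,w} ue=∅
  B1: def={f,u,v} ue={f,v}
  B2: def={g} ue=∅
  B3: def={f,u} ue=∅
  B4: def={v} ue={v}

Backward fixpoint:
  B0 li=∅ lo={f,v}
  B1 li={f,v} lo={v}
  B2 li=∅ lo=∅
  B3 li=∅ lo=∅
  B4 li={v} lo=∅

Conflict graph:
  f↔{u,v,w}
  g↔∅
  u↔{f,v}
  v↔{f,u}
  w↔{f}

Chromatic number:
  {f,u,v} pairwise interfere (3-clique) ⇒ χ ≥ 3
  assign f→R0 g→R0 u→R1 v→R2 w→R1 — no edge inside a register ⇒ χ ≤ 3
  χ = 3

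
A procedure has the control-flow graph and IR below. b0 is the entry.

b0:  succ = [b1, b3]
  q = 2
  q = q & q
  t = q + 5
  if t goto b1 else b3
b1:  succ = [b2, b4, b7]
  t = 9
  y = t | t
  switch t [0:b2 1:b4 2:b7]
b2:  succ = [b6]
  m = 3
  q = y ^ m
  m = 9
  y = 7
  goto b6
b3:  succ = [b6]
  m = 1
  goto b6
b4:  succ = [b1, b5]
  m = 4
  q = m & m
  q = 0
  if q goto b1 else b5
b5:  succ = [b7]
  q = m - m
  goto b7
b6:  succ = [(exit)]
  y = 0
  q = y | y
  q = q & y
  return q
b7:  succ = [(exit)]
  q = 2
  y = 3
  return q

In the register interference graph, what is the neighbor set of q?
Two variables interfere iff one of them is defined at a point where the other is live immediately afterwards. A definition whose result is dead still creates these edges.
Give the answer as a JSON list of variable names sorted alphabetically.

Answer: ["m", "y"]

Working:
Per-block:
  b0: {q,t} / ∅
  b1: {t,y} / ∅
  b2: {m,q,y} / {y}
  b3: {m} / ∅
  b4: {m,q} / ∅
  b5: {q} / {m}
  b6: {q,y} / ∅
  b7: {q,y} / ∅

Backward fixpoint:
  b0: in=∅ out=∅
  b1: in=∅ out={y}
  b2: in={y} out=∅
  b3: in=∅ out=∅
  b4: in=∅ out={m}
  b5: in={m} out=∅
  b6: in=∅ out=∅
  b7: in=∅ out=∅

Conflict graph:
  m — {q,y}
  q — {m,y}
  t — {y}
  y — {m,q,t}

N(q) = ["m", "y"]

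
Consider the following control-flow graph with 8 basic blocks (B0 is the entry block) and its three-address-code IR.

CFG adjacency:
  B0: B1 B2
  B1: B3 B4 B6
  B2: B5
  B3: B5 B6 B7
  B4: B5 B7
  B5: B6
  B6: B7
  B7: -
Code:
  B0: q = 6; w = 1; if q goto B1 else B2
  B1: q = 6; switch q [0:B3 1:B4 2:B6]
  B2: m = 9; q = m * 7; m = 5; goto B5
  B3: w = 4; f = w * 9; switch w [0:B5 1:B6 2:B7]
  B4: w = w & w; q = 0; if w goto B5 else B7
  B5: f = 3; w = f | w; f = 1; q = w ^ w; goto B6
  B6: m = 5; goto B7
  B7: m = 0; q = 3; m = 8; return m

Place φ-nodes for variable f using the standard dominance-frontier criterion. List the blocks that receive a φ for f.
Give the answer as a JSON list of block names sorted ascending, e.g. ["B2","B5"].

idom tree: B1←B0 B2←B0 B3←B1 B4←B1 B5←B0 B6←B0 B7←B0
Dom at joins:
  B5: preds {B2,B3,B4}: {B0,B2} ∩ {B0,B1,B3} ∩ {B0,B1,B4} = {B0}; idom=B0
  B6: preds {B1,B3,B5}: {B0,B1} ∩ {B0,B1,B3} ∩ {B0,B5} = {B0}; idom=B0
  B7: preds {B3,B4,B6}: {B0,B1,B3} ∩ {B0,B1,B4} ∩ {B0,B6} = {B0}; idom=B0

DF walk-up:
  B5←B2: walk B2 to B0
  B5←B3: walk B3→B1 to B0
  B5←B4: walk B4→B1 to B0
  B6←B1: walk B1 to B0
  B6←B3: walk B3→B1 to B0
  B6←B5: walk B5 to B0
  B7←B3: walk B3→B1 to B0
  B7←B4: walk B4→B1 to B0
  B7←B6: walk B6 to B0
  B0: DF=∅
  B1: DF={B5,B6,B7}
  B2: DF={B5}
  B3: DF={B5,B6,B7}
  B4: DF={B5,B7}
  B5: DF={B6}
  B6: DF={B7}
  B7: DF=∅

φ for f: defs {B3,B5}
  DF⁺ = {B5,B6,B7}

Answer: ["B5", "B6", "B7"]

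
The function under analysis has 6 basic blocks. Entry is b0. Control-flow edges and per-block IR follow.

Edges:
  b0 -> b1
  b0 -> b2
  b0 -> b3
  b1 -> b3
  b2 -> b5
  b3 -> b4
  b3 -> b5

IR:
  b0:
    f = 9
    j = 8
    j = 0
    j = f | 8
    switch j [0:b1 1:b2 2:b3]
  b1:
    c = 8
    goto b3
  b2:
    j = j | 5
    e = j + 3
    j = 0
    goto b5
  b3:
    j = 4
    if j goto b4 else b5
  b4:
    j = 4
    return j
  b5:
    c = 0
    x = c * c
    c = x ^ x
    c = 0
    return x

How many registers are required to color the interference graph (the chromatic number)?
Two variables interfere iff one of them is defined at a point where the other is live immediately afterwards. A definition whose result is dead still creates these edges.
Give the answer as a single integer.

Answer: 2

Derivation:
def/use:
  b0: def={f,j} ue=∅
  b1: def={c} ue=∅
  b2: def={e,j} ue={j}
  b3: def={j} ue=∅
  b4: def={j} ue=∅
  b5: def={c,x} ue=∅

Backward fixpoint:
  b0 li=∅ lo={j}
  b1 li=∅ lo=∅
  b2 li={j} lo=∅
  b3 li=∅ lo=∅
  b4 li=∅ lo=∅
  b5 li=∅ lo=∅

Conflict graph:
  c: {x}
  e: ∅
  f: {j}
  j: {f}
  x: {c}

Colouring:
  clique {c,x} ⇒ need ≥ 2
  assign c→r0 e→r0 f→r0 j→r1 x→r1 — no edge inside a register ⇒ χ ≤ 2
  χ = 2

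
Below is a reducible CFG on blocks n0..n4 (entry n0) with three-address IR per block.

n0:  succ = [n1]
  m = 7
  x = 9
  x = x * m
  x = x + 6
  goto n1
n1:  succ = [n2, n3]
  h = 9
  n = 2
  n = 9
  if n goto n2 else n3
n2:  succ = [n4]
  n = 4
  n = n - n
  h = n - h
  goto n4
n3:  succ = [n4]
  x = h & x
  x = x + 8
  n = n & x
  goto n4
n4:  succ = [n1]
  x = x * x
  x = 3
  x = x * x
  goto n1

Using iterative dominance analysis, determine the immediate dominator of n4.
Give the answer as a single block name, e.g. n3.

Answer: n1

Analysis:
idom tree: n1←n0 n2←n1 n3←n1 n4←n1
Join-block Dom:
  n1: preds {n0,n4}: {n0} ∩ {n0,n1,n4} = {n0}; idom=n0
  n4: preds {n2,n3}: {n0,n1,n2} ∩ {n0,n1,n3} = {n0,n1}; idom=n1

idom(n4) = n1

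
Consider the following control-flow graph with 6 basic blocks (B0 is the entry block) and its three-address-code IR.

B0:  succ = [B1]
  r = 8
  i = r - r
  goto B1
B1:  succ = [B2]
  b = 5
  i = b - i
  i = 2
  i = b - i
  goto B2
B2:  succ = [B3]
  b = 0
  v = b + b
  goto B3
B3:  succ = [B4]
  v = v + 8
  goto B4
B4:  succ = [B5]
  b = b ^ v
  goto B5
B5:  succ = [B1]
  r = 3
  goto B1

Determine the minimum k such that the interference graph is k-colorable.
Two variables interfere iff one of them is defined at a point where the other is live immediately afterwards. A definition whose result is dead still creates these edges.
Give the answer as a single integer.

Block summaries:
  B0: {i,r} / ∅
  B1: {b,i} / {i}
  B2: {b,v} / ∅
  B3: {v} / {v}
  B4: {b} / {b,v}
  B5: {r} / ∅

Live sets:
  B0: in=∅ out={i}
  B1: in={i} out={i}
  B2: in={i} out={b,i,v}
  B3: in={b,i,v} out={b,i,v}
  B4: in={b,i,v} out={i}
  B5: in={i} out={i}

Interfere edges:
  b: {i,v}
  i: {b,r,v}
  r: {i}
  v: {b,i}

Colouring:
  {b,i,v} pairwise interfere (3-clique) ⇒ χ ≥ 3
  assign b→R1 i→R0 r→R1 v→R2 — no edge inside a register ⇒ χ ≤ 3
  χ = 3

Answer: 3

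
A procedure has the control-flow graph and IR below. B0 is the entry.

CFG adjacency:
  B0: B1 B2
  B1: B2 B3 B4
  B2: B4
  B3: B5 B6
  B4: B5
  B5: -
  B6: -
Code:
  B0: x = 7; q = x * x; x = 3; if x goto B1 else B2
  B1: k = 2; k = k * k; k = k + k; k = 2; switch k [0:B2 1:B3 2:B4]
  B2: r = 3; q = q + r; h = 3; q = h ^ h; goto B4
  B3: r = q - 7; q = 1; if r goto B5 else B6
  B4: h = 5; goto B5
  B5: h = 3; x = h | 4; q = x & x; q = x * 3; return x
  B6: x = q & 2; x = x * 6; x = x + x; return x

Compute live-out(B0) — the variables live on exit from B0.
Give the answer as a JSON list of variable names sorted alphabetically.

Per-block:
  B0 def {q,x} use ∅
  B1 def {k} use ∅
  B2 def {h,q,r} use {q}
  B3 def {q,r} use {q}
  B4 def {h} use ∅
  B5 def {h,q,x} use ∅
  B6 def {x} use {q}

Live sets:
  live B0: ∅→{q}
  live B1: {q}→{q}
  live B2: {q}→∅
  live B3: {q}→{q}
  live B4: ∅→∅
  live B5: ∅→∅
  live B6: {q}→∅

live-out(B0) = ["q"]

Answer: ["q"]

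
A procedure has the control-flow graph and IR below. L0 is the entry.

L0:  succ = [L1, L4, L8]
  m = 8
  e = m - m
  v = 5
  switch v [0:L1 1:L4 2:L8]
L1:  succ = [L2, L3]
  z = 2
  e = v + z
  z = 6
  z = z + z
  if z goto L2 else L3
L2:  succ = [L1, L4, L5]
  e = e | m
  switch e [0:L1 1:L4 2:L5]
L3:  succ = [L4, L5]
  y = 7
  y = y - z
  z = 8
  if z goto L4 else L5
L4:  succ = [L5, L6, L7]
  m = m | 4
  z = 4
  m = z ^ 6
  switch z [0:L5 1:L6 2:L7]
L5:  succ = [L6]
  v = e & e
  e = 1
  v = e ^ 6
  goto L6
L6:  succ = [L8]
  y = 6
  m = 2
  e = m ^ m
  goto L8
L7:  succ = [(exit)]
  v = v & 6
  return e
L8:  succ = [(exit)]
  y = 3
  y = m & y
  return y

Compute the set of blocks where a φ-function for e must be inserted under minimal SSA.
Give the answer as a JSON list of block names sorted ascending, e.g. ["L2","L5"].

Answer: ["L1", "L4", "L5", "L6", "L8"]

Derivation:
idom tree: L1←L0 L2←L1 L3←L1 L4←L0 L5←L0 L6←L0 L7←L4 L8←L0
Join-block Dom:
  L1: preds {L0,L2}: {L0} ∩ {L0,L1,L2} = {L0}; idom=L0
  L4: preds {L0,L2,L3}: {L0} ∩ {L0,L1,L2} ∩ {L0,L1,L3} = {L0}; idom=L0
  L5: preds {L2,L3,L4}: {L0,L1,L2} ∩ {L0,L1,L3} ∩ {L0,L4} = {L0}; idom=L0
  L6: preds {L4,L5}: {L0,L4} ∩ {L0,L5} = {L0}; idom=L0
  L8: preds {L0,L6}: {L0} ∩ {L0,L6} = {L0}; idom=L0

DF derivation:
  join L1 pred L0: · stop@L0
  join L1 pred L2: L2→L1 stop@L0
  join L4 pred L0: · stop@L0
  join L4 pred L2: L2→L1 stop@L0
  join L4 pred L3: L3→L1 stop@L0
  join L5 pred L2: L2→L1 stop@L0
  join L5 pred L3: L3→L1 stop@L0
  join L5 pred L4: L4 stop@L0
  join L6 pred L4: L4 stop@L0
  join L6 pred L5: L5 stop@L0
  join L8 pred L0: · stop@L0
  join L8 pred L6: L6 stop@L0
  L0: DF=∅
  L1: DF={L1,L4,L5}
  L2: DF={L1,L4,L5}
  L3: DF={L4,L5}
  L4: DF={L5,L6}
  L5: DF={L6}
  L6: DF={L8}
  L7: DF=∅
  L8: DF=∅

φ for e: defs {L0,L1,L2,L5,L6}
  DF⁺ = {L1,L4,L5,L6,L8}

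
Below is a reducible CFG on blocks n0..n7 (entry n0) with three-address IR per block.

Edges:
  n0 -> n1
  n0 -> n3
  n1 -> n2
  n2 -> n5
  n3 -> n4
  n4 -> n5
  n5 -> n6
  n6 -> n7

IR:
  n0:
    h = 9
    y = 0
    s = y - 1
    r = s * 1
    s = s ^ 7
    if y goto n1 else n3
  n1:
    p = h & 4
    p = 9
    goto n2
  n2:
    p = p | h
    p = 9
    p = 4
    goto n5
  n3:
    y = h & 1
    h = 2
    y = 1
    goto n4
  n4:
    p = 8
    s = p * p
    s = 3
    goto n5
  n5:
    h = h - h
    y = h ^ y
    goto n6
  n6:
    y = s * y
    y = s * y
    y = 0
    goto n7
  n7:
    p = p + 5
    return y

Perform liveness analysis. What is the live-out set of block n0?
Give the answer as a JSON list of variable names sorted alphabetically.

Per-block:
  n0: def={h,r,s,y} ue=∅
  n1: def={p} ue={h}
  n2: def={p} ue={h,p}
  n3: def={h,y} ue={h}
  n4: def={p,s} ue=∅
  n5: def={h,y} ue={h,y}
  n6: def={y} ue={s,y}
  n7: def={p} ue={p,y}

Live sets:
  live n0: ∅→{h,s,y}
  live n1: {h,s,y}→{h,p,s,y}
  live n2: {h,p,s,y}→{h,p,s,y}
  live n3: {h}→{h,y}
  live n4: {h,y}→{h,p,s,y}
  live n5: {h,p,s,y}→{p,s,y}
  live n6: {p,s,y}→{p,y}
  live n7: {p,y}→∅

live-out(n0) = ["h", "s", "y"]

Answer: ["h", "s", "y"]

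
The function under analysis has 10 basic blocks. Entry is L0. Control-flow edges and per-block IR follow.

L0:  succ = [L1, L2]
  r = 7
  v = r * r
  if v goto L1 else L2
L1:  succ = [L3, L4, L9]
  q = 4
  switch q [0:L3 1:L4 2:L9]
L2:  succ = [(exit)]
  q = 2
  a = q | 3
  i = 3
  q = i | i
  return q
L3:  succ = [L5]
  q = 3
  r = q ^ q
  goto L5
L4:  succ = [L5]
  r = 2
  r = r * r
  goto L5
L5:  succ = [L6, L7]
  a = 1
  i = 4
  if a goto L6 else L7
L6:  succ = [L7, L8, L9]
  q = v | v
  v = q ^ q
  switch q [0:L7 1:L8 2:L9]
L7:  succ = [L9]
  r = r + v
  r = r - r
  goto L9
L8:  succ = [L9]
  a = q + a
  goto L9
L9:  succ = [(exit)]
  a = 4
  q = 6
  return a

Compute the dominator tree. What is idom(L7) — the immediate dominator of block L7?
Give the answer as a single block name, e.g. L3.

idom tree: L1←L0 L2←L0 L3←L1 L4←L1 L5←L1 L6←L5 L7←L5 L8←L6 L9←L1
Dom at joins:
  L5: preds {L3,L4}: {L0,L1,L3} ∩ {L0,L1,L4} = {L0,L1}; idom=L1
  L7: preds {L5,L6}: {L0,L1,L5} ∩ {L0,L1,L5,L6} = {L0,L1,L5}; idom=L5
  L9: preds {L1,L6,L7,L8}: {L0,L1} ∩ {L0,L1,L5,L6} ∩ {L0,L1,L5,L7} ∩ {L0,L1,L5,L6,L8} = {L0,L1}; idom=L1

idom(L7) = L5

Answer: L5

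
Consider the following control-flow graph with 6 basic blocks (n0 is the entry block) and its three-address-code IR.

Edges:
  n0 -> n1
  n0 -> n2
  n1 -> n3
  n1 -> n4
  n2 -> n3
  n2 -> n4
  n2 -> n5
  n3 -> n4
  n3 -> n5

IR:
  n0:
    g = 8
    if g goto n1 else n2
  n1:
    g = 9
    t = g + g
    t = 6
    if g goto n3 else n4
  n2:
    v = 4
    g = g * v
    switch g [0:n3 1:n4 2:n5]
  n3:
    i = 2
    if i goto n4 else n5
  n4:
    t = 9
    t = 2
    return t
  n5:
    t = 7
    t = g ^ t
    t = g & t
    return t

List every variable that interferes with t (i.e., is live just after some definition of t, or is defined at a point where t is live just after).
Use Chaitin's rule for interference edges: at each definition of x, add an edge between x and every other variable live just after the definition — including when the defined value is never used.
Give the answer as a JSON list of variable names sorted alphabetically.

Answer: ["g"]

Working:
def/use:
  n0 def {g} use ∅
  n1 def {g,t} use ∅
  n2 def {g,v} use {g}
  n3 def {i} use ∅
  n4 def {t} use ∅
  n5 def {t} use {g}

Live sets:
  n0: in=∅ out={g}
  n1: in=∅ out={g}
  n2: in={g} out={g}
  n3: in={g} out={g}
  n4: in=∅ out=∅
  n5: in={g} out=∅

Interference:
  g — {i,t,v}
  i — {g}
  t — {g}
  v — {g}

N(t) = ["g"]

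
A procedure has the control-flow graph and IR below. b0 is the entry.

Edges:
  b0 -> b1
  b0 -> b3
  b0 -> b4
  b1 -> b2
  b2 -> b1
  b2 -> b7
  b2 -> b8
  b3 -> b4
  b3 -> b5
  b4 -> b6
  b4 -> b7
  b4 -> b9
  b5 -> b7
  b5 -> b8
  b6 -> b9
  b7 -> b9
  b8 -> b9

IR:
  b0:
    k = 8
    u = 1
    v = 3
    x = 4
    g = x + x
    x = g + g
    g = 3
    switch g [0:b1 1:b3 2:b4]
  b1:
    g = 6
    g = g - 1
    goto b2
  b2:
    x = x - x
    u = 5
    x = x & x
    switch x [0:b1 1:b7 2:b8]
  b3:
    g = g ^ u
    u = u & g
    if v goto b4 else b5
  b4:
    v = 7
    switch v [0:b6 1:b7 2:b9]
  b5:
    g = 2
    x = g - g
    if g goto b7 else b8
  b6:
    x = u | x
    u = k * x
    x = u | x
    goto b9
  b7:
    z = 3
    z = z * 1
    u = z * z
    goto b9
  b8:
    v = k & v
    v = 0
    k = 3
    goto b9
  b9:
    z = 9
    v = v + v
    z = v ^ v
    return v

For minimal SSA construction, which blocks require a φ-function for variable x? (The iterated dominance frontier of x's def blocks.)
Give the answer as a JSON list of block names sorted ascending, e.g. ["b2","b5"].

idom tree: b1←b0 b2←b1 b3←b0 b4←b0 b5←b3 b6←b4 b7←b0 b8←b0 b9←b0
Dom∩ at merges:
  b1: preds {b0,b2}: {b0} ∩ {b0,b1,b2} = {b0}; idom=b0
  b4: preds {b0,b3}: {b0} ∩ {b0,b3} = {b0}; idom=b0
  b7: preds {b2,b4,b5}: {b0,b1,b2} ∩ {b0,b4} ∩ {b0,b3,b5} = {b0}; idom=b0
  b8: preds {b2,b5}: {b0,b1,b2} ∩ {b0,b3,b5} = {b0}; idom=b0
  b9: preds {b4,b6,b7,b8}: {b0,b4} ∩ {b0,b4,b6} ∩ {b0,b7} ∩ {b0,b8} = {b0}; idom=b0

Frontier:
  join b1 pred b0: · stop@b0
  join b1 pred b2: b2→b1 stop@b0
  join b4 pred b0: · stop@b0
  join b4 pred b3: b3 stop@b0
  join b7 pred b2: b2→b1 stop@b0
  join b7 pred b4: b4 stop@b0
  join b7 pred b5: b5→b3 stop@b0
  join b8 pred b2: b2→b1 stop@b0
  join b8 pred b5: b5→b3 stop@b0
  join b9 pred b4: b4 stop@b0
  join b9 pred b6: b6→b4 stop@b0
  join b9 pred b7: b7 stop@b0
  join b9 pred b8: b8 stop@b0
  DF(b0)=∅
  DF(b1)={b1,b7,b8}
  DF(b2)={b1,b7,b8}
  DF(b3)={b4,b7,b8}
  DF(b4)={b7,b9}
  DF(b5)={b7,b8}
  DF(b6)={b9}
  DF(b7)={b9}
  DF(b8)={b9}
  DF(b9)=∅

φ for x: defs {b0,b2,b5,b6}
  DF⁺ = {b1,b7,b8,b9}

Answer: ["b1", "b7", "b8", "b9"]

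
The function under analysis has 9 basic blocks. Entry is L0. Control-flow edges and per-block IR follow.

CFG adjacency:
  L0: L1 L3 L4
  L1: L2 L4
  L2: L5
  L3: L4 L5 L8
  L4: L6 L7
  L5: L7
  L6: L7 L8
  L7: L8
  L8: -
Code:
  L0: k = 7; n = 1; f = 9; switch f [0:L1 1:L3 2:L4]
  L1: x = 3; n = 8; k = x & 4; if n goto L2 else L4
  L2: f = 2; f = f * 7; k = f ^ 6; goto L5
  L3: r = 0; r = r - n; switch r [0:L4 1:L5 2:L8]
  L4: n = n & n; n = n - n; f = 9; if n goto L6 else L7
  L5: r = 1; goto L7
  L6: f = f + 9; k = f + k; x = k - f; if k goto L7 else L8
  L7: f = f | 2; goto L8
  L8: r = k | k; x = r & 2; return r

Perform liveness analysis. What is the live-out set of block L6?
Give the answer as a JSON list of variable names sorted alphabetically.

Answer: ["f", "k"]

Analysis:
Per-block:
  L0: {f,k,n} / ∅
  L1: {k,n,x} / ∅
  L2: {f,k} / ∅
  L3: {r} / {n}
  L4: {f,n} / {n}
  L5: {r} / ∅
  L6: {f,k,x} / {f,k}
  L7: {f} / {f}
  L8: {r,x} / {k}

Liveness:
  live L0: ∅→{f,k,n}
  live L1: ∅→{k,n}
  live L2: ∅→{f,k}
  live L3: {f,k,n}→{f,k,n}
  live L4: {k,n}→{f,k}
  live L5: {f,k}→{f,k}
  live L6: {f,k}→{f,k}
  live L7: {f,k}→{k}
  live L8: {k}→∅

live-out(L6) = ["f", "k"]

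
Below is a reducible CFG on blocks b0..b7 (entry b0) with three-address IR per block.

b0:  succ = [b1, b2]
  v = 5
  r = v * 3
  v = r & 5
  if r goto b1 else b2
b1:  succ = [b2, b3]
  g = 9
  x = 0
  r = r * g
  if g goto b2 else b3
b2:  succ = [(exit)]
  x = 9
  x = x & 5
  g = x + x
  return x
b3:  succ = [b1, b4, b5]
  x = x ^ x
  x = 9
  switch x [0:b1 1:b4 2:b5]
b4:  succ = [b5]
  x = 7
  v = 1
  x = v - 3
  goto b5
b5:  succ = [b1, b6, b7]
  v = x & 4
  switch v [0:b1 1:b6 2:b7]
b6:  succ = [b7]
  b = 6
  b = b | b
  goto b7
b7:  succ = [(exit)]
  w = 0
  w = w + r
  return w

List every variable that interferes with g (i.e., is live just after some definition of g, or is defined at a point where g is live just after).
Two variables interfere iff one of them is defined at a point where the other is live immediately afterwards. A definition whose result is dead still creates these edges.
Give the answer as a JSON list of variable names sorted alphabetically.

Answer: ["r", "x"]

Analysis:
def/use:
  b0: {r,v} / ∅
  b1: {g,r,x} / {r}
  b2: {g,x} / ∅
  b3: {x} / {x}
  b4: {v,x} / ∅
  b5: {v} / {x}
  b6: {b} / ∅
  b7: {w} / {r}

Liveness:
  b0 li=∅ lo={r}
  b1 li={r} lo={r,x}
  b2 li=∅ lo=∅
  b3 li={r,x} lo={r,x}
  b4 li={r} lo={r,x}
  b5 li={r,x} lo={r}
  b6 li={r} lo={r}
  b7 li={r} lo=∅

Interference:
  b: {r}
  g: {r,x}
  r: {b,g,v,w,x}
  v: {r}
  w: {r}
  x: {g,r}

N(g) = ["r", "x"]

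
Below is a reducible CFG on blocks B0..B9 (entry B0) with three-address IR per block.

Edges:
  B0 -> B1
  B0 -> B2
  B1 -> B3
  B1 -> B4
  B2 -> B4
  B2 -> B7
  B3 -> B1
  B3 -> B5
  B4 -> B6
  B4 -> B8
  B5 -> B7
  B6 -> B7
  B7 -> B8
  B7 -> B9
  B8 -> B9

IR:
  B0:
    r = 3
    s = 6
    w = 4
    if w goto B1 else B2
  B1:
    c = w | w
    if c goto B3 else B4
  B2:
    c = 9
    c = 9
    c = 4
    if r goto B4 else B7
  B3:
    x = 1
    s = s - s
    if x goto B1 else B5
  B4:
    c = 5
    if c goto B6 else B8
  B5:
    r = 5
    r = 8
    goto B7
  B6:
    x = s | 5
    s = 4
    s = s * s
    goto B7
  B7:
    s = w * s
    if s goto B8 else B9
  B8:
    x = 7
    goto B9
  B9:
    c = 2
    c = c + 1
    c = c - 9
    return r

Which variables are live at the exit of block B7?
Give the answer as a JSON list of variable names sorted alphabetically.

Per-block:
  B0: {r,s,w} / ∅
  B1: {c} / {w}
  B2: {c} / {r}
  B3: {s,x} / {s}
  B4: {c} / ∅
  B5: {r} / ∅
  B6: {s,x} / {s}
  B7: {s} / {s,w}
  B8: {x} / ∅
  B9: {c} / {r}

Liveness:
  live B0: ∅→{r,s,w}
  live B1: {r,s,w}→{r,s,w}
  live B2: {r,s,w}→{r,s,w}
  live B3: {r,s,w}→{r,s,w}
  live B4: {r,s,w}→{r,s,w}
  live B5: {s,w}→{r,s,w}
  live B6: {r,s,w}→{r,s,w}
  live B7: {r,s,w}→{r}
  live B8: {r}→{r}
  live B9: {r}→∅

live-out(B7) = ["r"]

Answer: ["r"]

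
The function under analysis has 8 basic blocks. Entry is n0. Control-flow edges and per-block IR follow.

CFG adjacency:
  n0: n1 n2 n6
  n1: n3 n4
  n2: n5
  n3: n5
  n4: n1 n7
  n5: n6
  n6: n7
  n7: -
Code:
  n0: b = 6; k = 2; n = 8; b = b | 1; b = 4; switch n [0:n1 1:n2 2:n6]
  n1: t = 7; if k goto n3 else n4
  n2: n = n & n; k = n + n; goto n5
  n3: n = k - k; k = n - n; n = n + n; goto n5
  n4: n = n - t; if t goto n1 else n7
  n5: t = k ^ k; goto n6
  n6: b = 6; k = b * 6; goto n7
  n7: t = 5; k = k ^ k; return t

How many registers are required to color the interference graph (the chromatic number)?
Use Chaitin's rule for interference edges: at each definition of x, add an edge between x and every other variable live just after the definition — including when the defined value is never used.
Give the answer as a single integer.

Answer: 3

Working:
Per-block:
  n0: {b,k,n} / ∅
  n1: {t} / {k}
  n2: {k,n} / {n}
  n3: {k,n} / {k}
  n4: {n} / {n,t}
  n5: {t} / {k}
  n6: {b,k} / ∅
  n7: {k,t} / {k}

Live sets:
  n0 li=∅ lo={k,n}
  n1 li={k,n} lo={k,n,t}
  n2 li={n} lo={k}
  n3 li={k} lo={k}
  n4 li={k,n,t} lo={k,n}
  n5 li={k} lo=∅
  n6 li=∅ lo={k}
  n7 li={k} lo=∅

Conflict graph:
  b: {k,n}
  k: {b,n,t}
  n: {b,k,t}
  t: {k,n}

Registers:
  clique {b,k,n} ⇒ need ≥ 3
  assign b→c2 k→c0 n→c1 t→c2 — no edge inside a register ⇒ χ ≤ 3
  χ = 3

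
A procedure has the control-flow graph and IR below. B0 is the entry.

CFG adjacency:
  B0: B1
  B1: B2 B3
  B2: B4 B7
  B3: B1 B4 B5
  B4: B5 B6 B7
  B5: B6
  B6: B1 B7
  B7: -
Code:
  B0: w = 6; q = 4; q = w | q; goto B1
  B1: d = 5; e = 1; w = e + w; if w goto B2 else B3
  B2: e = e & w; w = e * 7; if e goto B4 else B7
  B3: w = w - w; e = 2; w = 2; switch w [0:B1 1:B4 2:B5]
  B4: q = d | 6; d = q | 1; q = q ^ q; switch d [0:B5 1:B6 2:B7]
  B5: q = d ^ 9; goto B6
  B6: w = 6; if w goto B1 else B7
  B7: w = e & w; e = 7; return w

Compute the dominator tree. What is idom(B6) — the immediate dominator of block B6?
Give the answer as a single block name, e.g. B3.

Answer: B1

Derivation:
idom tree: B1←B0 B2←B1 B3←B1 B4←B1 B5←B1 B6←B1 B7←B1
Dom at joins:
  B1: preds {B0,B3,B6}: {B0} ∩ {B0,B1,B3} ∩ {B0,B1,B6} = {B0}; idom=B0
  B4: preds {B2,B3}: {B0,B1,B2} ∩ {B0,B1,B3} = {B0,B1}; idom=B1
  B5: preds {B3,B4}: {B0,B1,B3} ∩ {B0,B1,B4} = {B0,B1}; idom=B1
  B6: preds {B4,B5}: {B0,B1,B4} ∩ {B0,B1,B5} = {B0,B1}; idom=B1
  B7: preds {B2,B4,B6}: {B0,B1,B2} ∩ {B0,B1,B4} ∩ {B0,B1,B6} = {B0,B1}; idom=B1

idom(B6) = B1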